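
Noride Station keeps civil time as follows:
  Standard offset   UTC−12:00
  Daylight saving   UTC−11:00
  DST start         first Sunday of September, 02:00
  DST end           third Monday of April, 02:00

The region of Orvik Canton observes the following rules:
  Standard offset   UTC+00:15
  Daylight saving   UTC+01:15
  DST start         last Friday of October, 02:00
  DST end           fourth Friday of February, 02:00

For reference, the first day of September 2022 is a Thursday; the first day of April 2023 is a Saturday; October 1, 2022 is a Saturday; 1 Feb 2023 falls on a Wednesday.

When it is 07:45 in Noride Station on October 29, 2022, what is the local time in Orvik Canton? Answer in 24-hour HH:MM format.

20:00

1 September 2022 is a Thursday, so the first Sunday is September 4.
1 April 2023 is a Saturday, so the first Monday is April 3 and the third is April 17.
Daylight saving runs 4 September 2022 – 17 April 2023; October 29, 2022 is inside that window, so Noride Station is at UTC−11:00.
07:45 Noride Station + 11h = 18:45 UTC.
1 October 2022 is a Saturday, so Fridays fall on 7, 14, 21, 28; the last is October 28.
1 February 2023 is a Wednesday, so the first Friday is February 3 and the fourth is February 24.
At the standard offset (UTC+00:15), 18:45 UTC + 0h15m = 19:00 Orvik Canton standard time.
The standard-time date in Orvik Canton, October 29, 2022, falls between 28 October 2022 and 24 February 2023, so daylight saving is in effect and Orvik Canton is at UTC+01:15.
18:45 UTC + 1h15m = 20:00 Orvik Canton.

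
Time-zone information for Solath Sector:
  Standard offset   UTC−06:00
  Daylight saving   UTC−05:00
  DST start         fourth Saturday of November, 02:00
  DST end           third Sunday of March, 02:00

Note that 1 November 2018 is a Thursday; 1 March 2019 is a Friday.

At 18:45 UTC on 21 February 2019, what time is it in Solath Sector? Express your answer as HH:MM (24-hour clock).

13:45

1 November 2018 is a Thursday, so the first Saturday is November 3 and the fourth is November 24.
1 March 2019 is a Friday, so the first Sunday is March 3 and the third is March 17.
At the standard offset (UTC−06:00), 18:45 UTC − 6h = 12:45 Solath Sector standard time.
The standard-time date in Solath Sector, 21 February 2019, lies within the daylight-saving period (24 November 2018 – 17 March 2019), so Solath Sector is on daylight time, UTC−05:00.
18:45 UTC − 5h = 13:45 local.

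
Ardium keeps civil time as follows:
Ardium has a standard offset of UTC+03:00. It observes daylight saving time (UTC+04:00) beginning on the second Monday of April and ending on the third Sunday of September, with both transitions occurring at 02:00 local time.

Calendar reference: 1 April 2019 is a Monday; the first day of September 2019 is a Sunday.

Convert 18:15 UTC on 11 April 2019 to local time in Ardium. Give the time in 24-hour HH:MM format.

22:15

1 April 2019 is a Monday, so the first Monday is April 1 and the second is April 8.
1 September 2019 is a Sunday, so the first Sunday is September 1 and the third is September 15.
At the standard offset (UTC+03:00), 18:15 UTC + 3h = 21:15 Ardium standard time.
The standard-time date in Ardium, 11 April 2019, lies within the daylight-saving period (8 April – 15 September), so Ardium is on daylight time, UTC+04:00.
18:15 UTC + 4h = 22:15 local.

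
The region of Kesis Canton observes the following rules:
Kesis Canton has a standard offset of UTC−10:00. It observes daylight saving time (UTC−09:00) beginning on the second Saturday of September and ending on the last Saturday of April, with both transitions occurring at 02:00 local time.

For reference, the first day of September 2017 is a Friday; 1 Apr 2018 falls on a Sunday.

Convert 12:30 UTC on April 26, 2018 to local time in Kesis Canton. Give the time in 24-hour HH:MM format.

03:30

1 September 2017 is a Friday, so the first Saturday is September 2 and the second is September 9.
1 April 2018 is a Sunday, so Saturdays fall on 7, 14, 21, 28; the last is April 28.
At the standard offset (UTC−10:00), 12:30 UTC − 10h = 02:30 Kesis Canton standard time.
The standard-time date in Kesis Canton, April 26, 2018, falls between 9 September 2017 and 28 April 2018, so daylight saving is in effect and Kesis Canton is at UTC−09:00.
12:30 UTC − 9h = 03:30 local.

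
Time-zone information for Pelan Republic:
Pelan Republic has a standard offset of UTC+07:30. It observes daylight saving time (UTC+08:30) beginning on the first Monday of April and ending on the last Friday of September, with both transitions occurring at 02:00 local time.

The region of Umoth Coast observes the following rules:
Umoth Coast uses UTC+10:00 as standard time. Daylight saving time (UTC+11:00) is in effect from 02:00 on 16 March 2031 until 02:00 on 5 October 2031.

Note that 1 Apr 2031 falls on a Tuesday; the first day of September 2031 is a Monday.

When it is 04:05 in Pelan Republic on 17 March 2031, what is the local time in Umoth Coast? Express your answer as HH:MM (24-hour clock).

07:35

1 April 2031 is a Tuesday, so the first Monday is April 7.
1 September 2031 is a Monday, so Fridays fall on 5, 12, 19, 26; the last is September 26.
17 March 2031 does not fall between 7 April and 26 September, so daylight saving is not in effect and Pelan Republic is at UTC+07:30.
04:05 Pelan Republic − 7h30m = 20:35 UTC (rolling into the previous day, 16 March 2031).
At the standard offset (UTC+10:00), 20:35 UTC + 10h = 06:35 Umoth Coast standard time (rolling into the next day, 17 March 2031).
Daylight saving runs 16 March – 5 October; the standard-time date in Umoth Coast, 17 March 2031, is inside that window, so Umoth Coast is at UTC+11:00.
20:35 UTC + 11h = 07:35 Umoth Coast (rolling into the next day, 17 March 2031).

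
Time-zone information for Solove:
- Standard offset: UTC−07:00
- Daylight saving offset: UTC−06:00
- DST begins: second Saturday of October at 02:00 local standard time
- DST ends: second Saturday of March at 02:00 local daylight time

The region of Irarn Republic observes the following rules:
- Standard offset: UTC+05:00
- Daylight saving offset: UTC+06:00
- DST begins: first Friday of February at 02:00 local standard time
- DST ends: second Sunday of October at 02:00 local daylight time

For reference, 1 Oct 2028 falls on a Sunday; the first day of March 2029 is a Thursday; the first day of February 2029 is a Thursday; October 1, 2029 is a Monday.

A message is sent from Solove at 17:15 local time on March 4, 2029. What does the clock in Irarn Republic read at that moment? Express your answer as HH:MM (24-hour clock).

1 October 2028 is a Sunday, so the first Saturday is October 7 and the second is October 14.
1 March 2029 is a Thursday, so the first Saturday is March 3 and the second is March 10.
March 4, 2029 lies within the daylight-saving period (14 October 2028 – 10 March 2029), so Solove is on daylight time, UTC−06:00.
17:15 Solove + 6h = 23:15 UTC.
1 February 2029 is a Thursday, so the first Friday is February 2.
1 October 2029 is a Monday, so the first Sunday is October 7 and the second is October 14.
At the standard offset (UTC+05:00), 23:15 UTC + 5h = 04:15 Irarn Republic standard time (rolling into the next day, 5 March 2029).
Daylight saving runs 2 February – 14 October; the standard-time date in Irarn Republic, March 5, 2029, is inside that window, so Irarn Republic is at UTC+06:00.
23:15 UTC + 6h = 05:15 Irarn Republic (rolling into the next day, 5 March 2029).

05:15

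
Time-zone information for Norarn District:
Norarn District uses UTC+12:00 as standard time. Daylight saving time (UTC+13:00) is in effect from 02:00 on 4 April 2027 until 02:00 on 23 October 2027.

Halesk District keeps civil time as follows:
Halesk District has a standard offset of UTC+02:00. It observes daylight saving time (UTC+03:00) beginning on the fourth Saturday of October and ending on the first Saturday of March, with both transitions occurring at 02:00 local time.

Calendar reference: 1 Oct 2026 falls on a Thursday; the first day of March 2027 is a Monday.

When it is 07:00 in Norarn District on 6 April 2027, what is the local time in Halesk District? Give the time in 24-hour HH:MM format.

20:00

6 April 2027 falls between 4 April and 23 October, so daylight saving is in effect and Norarn District is at UTC+13:00.
07:00 Norarn District − 13h = 18:00 UTC (rolling into the previous day, 5 April 2027).
1 October 2026 is a Thursday, so the first Saturday is October 3 and the fourth is October 24.
1 March 2027 is a Monday, so the first Saturday is March 6.
At the standard offset (UTC+02:00), 18:00 UTC + 2h = 20:00 Halesk District standard time.
The standard-time date in Halesk District, 5 April 2027, is outside the daylight-saving period (24 October 2026 – 6 March 2027), so Halesk District is on standard time, UTC+02:00.
18:00 UTC + 2h = 20:00 Halesk District.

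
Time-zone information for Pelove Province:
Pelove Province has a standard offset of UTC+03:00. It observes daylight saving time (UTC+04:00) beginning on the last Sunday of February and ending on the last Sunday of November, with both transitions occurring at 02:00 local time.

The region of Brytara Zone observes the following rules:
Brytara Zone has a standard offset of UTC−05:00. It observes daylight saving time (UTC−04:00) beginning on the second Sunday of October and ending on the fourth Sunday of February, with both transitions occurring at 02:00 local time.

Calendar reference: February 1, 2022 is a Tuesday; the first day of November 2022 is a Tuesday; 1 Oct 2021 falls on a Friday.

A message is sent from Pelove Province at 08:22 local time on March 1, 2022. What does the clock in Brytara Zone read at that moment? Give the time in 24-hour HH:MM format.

1 February 2022 is a Tuesday, so Sundays fall on 6, 13, 20, 27; the last is February 27.
1 November 2022 is a Tuesday, so Sundays fall on 6, 13, 20, 27; the last is November 27.
Daylight saving runs 27 February – 27 November; March 1, 2022 is inside that window, so Pelove Province is at UTC+04:00.
08:22 Pelove Province − 4h = 04:22 UTC.
1 October 2021 is a Friday, so the first Sunday is October 3 and the second is October 10.
1 February 2022 is a Tuesday, so the first Sunday is February 6 and the fourth is February 27.
At the standard offset (UTC−05:00), 04:22 UTC − 5h = 23:22 Brytara Zone standard time (rolling into the previous day, 28 February 2022).
Daylight saving runs 10 October 2021 – 27 February 2022; the standard-time date in Brytara Zone, February 28, 2022, is outside that window, so Brytara Zone is on standard time at UTC−05:00.
04:22 UTC − 5h = 23:22 Brytara Zone (rolling into the previous day, 28 February 2022).

23:22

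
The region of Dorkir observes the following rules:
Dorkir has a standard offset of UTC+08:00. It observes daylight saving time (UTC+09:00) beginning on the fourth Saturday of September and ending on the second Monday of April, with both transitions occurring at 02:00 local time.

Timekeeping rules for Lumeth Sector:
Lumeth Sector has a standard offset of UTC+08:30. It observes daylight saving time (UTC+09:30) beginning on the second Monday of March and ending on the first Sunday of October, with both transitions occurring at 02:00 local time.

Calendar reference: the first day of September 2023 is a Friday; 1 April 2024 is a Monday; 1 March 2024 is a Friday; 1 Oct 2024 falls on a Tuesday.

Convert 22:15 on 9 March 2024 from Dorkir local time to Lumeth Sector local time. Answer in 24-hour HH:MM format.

1 September 2023 is a Friday, so the first Saturday is September 2 and the fourth is September 23.
1 April 2024 is a Monday, so the first Monday is April 1 and the second is April 8.
9 March 2024 falls between 23 September 2023 and 8 April 2024, so daylight saving is in effect and Dorkir is at UTC+09:00.
22:15 Dorkir − 9h = 13:15 UTC.
1 March 2024 is a Friday, so the first Monday is March 4 and the second is March 11.
1 October 2024 is a Tuesday, so the first Sunday is October 6.
At the standard offset (UTC+08:30), 13:15 UTC + 8h30m = 21:45 Lumeth Sector standard time.
Daylight saving runs 11 March – 6 October; the standard-time date in Lumeth Sector, 9 March 2024, is outside that window, so Lumeth Sector is on standard time at UTC+08:30.
13:15 UTC + 8h30m = 21:45 Lumeth Sector.

21:45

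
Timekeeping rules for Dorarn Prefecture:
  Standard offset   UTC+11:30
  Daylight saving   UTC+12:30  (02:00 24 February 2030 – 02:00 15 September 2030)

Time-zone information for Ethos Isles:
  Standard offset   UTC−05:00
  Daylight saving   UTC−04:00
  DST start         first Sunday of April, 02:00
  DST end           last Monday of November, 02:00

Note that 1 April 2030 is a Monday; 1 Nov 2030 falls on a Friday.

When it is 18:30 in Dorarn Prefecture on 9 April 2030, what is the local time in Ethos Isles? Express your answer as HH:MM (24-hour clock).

02:00

9 April 2030 falls between 24 February and 15 September, so daylight saving is in effect and Dorarn Prefecture is at UTC+12:30.
18:30 Dorarn Prefecture − 12h30m = 06:00 UTC.
1 April 2030 is a Monday, so the first Sunday is April 7.
1 November 2030 is a Friday, so Mondays fall on 4, 11, 18, 25; the last is November 25.
At the standard offset (UTC−05:00), 06:00 UTC − 5h = 01:00 Ethos Isles standard time.
Daylight saving runs 7 April – 25 November; the standard-time date in Ethos Isles, 9 April 2030, is inside that window, so Ethos Isles is at UTC−04:00.
06:00 UTC − 4h = 02:00 Ethos Isles.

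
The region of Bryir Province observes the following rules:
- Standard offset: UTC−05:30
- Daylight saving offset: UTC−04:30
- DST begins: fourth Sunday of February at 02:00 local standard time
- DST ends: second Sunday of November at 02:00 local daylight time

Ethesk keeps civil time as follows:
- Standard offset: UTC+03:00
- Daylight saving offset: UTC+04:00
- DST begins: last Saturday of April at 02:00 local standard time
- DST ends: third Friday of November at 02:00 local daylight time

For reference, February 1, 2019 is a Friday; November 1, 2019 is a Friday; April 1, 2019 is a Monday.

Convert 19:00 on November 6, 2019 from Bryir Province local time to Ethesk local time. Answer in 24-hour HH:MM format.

03:30

1 February 2019 is a Friday, so the first Sunday is February 3 and the fourth is February 24.
1 November 2019 is a Friday, so the first Sunday is November 3 and the second is November 10.
November 6, 2019 lies within the daylight-saving period (24 February – 10 November), so Bryir Province is on daylight time, UTC−04:30.
19:00 Bryir Province + 4h30m = 23:30 UTC.
1 April 2019 is a Monday, so Saturdays fall on 6, 13, 20, 27; the last is April 27.
1 November 2019 is a Friday, so the first Friday is November 1 and the third is November 15.
At the standard offset (UTC+03:00), 23:30 UTC + 3h = 02:30 Ethesk standard time (rolling into the next day, 7 November 2019).
Daylight saving runs 27 April – 15 November; the standard-time date in Ethesk, November 7, 2019, is inside that window, so Ethesk is at UTC+04:00.
23:30 UTC + 4h = 03:30 Ethesk (rolling into the next day, 7 November 2019).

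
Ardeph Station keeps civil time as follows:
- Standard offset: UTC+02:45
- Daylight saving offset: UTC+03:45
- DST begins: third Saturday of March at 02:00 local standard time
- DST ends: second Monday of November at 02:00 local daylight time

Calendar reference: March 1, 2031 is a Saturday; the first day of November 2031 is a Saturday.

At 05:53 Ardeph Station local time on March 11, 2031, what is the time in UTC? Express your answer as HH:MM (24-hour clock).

03:08

1 March 2031 is a Saturday, so the first Saturday is March 1 and the third is March 15.
1 November 2031 is a Saturday, so the first Monday is November 3 and the second is November 10.
Daylight saving runs 15 March – 10 November; March 11, 2031 is outside that window, so Ardeph Station is on standard time at UTC+02:45.
05:53 local − 2h45m = 03:08 UTC.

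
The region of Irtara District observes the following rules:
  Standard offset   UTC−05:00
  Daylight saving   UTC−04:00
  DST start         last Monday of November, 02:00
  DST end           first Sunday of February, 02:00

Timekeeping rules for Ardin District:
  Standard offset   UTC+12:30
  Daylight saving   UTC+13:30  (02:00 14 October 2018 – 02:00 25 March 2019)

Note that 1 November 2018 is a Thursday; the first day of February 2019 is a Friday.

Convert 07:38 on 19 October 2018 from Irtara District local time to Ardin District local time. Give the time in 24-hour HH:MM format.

02:08

1 November 2018 is a Thursday, so Mondays fall on 5, 12, 19, 26; the last is November 26.
1 February 2019 is a Friday, so the first Sunday is February 3.
19 October 2018 is outside the daylight-saving period (26 November 2018 – 3 February 2019), so Irtara District is on standard time, UTC−05:00.
07:38 Irtara District + 5h = 12:38 UTC.
At the standard offset (UTC+12:30), 12:38 UTC + 12h30m = 01:08 Ardin District standard time (rolling into the next day, 20 October 2018).
The standard-time date in Ardin District, 20 October 2018, falls between 14 October 2018 and 25 March 2019, so daylight saving is in effect and Ardin District is at UTC+13:30.
12:38 UTC + 13h30m = 02:08 Ardin District (rolling into the next day, 20 October 2018).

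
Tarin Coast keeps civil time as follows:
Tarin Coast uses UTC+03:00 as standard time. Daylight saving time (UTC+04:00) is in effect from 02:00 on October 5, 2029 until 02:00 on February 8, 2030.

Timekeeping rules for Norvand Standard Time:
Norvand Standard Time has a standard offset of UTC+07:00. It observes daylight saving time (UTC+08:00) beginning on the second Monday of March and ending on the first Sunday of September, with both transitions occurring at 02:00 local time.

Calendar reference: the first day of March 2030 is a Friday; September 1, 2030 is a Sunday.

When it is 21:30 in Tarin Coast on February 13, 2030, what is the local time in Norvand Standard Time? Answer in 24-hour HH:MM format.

February 13, 2030 is outside the daylight-saving period (5 October 2029 – 8 February 2030), so Tarin Coast is on standard time, UTC+03:00.
21:30 Tarin Coast − 3h = 18:30 UTC.
1 March 2030 is a Friday, so the first Monday is March 4 and the second is March 11.
1 September 2030 is a Sunday, so the first Sunday is September 1.
At the standard offset (UTC+07:00), 18:30 UTC + 7h = 01:30 Norvand Standard Time standard time (rolling into the next day, 14 February 2030).
Daylight saving runs 11 March – 1 September; the standard-time date in Norvand Standard Time, February 14, 2030, is outside that window, so Norvand Standard Time is on standard time at UTC+07:00.
18:30 UTC + 7h = 01:30 Norvand Standard Time (rolling into the next day, 14 February 2030).

01:30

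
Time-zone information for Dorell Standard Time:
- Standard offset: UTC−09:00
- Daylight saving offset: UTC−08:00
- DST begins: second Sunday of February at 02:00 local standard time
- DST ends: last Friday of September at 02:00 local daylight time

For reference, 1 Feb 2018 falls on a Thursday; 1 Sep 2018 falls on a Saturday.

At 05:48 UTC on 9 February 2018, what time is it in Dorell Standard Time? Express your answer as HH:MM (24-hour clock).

20:48

1 February 2018 is a Thursday, so the first Sunday is February 4 and the second is February 11.
1 September 2018 is a Saturday, so Fridays fall on 7, 14, 21, 28; the last is September 28.
At the standard offset (UTC−09:00), 05:48 UTC − 9h = 20:48 Dorell Standard Time standard time (rolling into the previous day, 8 February 2018).
Daylight saving runs 11 February – 28 September; the standard-time date in Dorell Standard Time, 8 February 2018, is outside that window, so Dorell Standard Time is on standard time at UTC−09:00.
05:48 UTC − 9h = 20:48 local (rolling into the previous day, 8 February 2018).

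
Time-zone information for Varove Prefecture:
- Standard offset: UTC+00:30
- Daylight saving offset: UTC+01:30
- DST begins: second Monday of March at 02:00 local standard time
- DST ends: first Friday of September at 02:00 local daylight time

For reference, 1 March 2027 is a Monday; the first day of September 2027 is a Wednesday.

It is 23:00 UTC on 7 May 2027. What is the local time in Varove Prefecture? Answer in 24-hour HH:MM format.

00:30

1 March 2027 is a Monday, so the first Monday is March 1 and the second is March 8.
1 September 2027 is a Wednesday, so the first Friday is September 3.
At the standard offset (UTC+00:30), 23:00 UTC + 0h30m = 23:30 Varove Prefecture standard time.
Daylight saving runs 8 March – 3 September; the standard-time date in Varove Prefecture, 7 May 2027, is inside that window, so Varove Prefecture is at UTC+01:30.
23:00 UTC + 1h30m = 00:30 local (rolling into the next day, 8 May 2027).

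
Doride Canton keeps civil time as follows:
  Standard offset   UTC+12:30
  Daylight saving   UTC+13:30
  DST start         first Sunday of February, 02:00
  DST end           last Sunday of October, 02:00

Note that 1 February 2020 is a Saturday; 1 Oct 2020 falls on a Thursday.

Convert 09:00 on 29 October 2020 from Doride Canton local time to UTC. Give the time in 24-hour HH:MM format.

1 February 2020 is a Saturday, so the first Sunday is February 2.
1 October 2020 is a Thursday, so Sundays fall on 4, 11, 18, 25; the last is October 25.
29 October 2020 does not fall between 2 February and 25 October, so daylight saving is not in effect and Doride Canton is at UTC+12:30.
09:00 local − 12h30m = 20:30 UTC (rolling into the previous day, 28 October 2020).

20:30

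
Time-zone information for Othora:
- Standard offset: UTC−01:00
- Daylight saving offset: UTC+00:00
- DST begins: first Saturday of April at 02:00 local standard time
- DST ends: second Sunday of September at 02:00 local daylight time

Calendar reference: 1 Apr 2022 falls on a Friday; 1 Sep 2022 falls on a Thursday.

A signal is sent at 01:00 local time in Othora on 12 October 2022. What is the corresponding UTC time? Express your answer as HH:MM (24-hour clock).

1 April 2022 is a Friday, so the first Saturday is April 2.
1 September 2022 is a Thursday, so the first Sunday is September 4 and the second is September 11.
12 October 2022 is outside the daylight-saving period (2 April – 11 September), so Othora is on standard time, UTC−01:00.
01:00 local + 1h = 02:00 UTC.

02:00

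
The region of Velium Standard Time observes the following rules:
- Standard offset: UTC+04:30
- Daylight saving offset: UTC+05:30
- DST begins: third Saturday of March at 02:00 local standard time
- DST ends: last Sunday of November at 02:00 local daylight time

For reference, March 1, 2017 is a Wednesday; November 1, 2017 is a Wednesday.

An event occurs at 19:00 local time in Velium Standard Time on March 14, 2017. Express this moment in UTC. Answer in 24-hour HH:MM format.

14:30

1 March 2017 is a Wednesday, so the first Saturday is March 4 and the third is March 18.
1 November 2017 is a Wednesday, so Sundays fall on 5, 12, 19, 26; the last is November 26.
Daylight saving runs 18 March – 26 November; March 14, 2017 is outside that window, so Velium Standard Time is on standard time at UTC+04:30.
19:00 local − 4h30m = 14:30 UTC.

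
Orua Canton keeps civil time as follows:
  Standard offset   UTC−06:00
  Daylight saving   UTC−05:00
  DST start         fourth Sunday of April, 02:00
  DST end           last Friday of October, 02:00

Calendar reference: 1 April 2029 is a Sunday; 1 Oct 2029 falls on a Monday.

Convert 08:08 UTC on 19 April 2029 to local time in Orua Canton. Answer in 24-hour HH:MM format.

02:08

1 April 2029 is a Sunday, so the first Sunday is April 1 and the fourth is April 22.
1 October 2029 is a Monday, so Fridays fall on 5, 12, 19, 26; the last is October 26.
At the standard offset (UTC−06:00), 08:08 UTC − 6h = 02:08 Orua Canton standard time.
Daylight saving runs 22 April – 26 October; the standard-time date in Orua Canton, 19 April 2029, is outside that window, so Orua Canton is on standard time at UTC−06:00.
08:08 UTC − 6h = 02:08 local.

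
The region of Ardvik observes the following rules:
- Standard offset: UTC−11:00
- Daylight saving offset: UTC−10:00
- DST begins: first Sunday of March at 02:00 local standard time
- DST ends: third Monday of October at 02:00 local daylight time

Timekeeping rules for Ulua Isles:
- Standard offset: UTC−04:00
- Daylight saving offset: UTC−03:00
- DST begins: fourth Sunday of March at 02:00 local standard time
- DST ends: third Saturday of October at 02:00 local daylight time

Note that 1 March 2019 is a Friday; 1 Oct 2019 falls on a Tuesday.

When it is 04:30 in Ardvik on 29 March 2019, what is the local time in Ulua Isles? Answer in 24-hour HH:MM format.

1 March 2019 is a Friday, so the first Sunday is March 3.
1 October 2019 is a Tuesday, so the first Monday is October 7 and the third is October 21.
29 March 2019 falls between 3 March and 21 October, so daylight saving is in effect and Ardvik is at UTC−10:00.
04:30 Ardvik + 10h = 14:30 UTC.
1 March 2019 is a Friday, so the first Sunday is March 3 and the fourth is March 24.
1 October 2019 is a Tuesday, so the first Saturday is October 5 and the third is October 19.
At the standard offset (UTC−04:00), 14:30 UTC − 4h = 10:30 Ulua Isles standard time.
The standard-time date in Ulua Isles, 29 March 2019, lies within the daylight-saving period (24 March – 19 October), so Ulua Isles is on daylight time, UTC−03:00.
14:30 UTC − 3h = 11:30 Ulua Isles.

11:30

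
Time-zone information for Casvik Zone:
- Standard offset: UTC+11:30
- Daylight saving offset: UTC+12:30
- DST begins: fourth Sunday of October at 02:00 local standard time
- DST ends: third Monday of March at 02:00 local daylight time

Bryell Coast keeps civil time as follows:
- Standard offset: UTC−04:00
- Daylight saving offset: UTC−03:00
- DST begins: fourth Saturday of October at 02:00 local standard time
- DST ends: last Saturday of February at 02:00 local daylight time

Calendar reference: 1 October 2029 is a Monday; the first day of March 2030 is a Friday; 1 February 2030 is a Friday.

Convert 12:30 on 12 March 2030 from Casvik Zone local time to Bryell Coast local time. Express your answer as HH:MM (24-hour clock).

20:00

1 October 2029 is a Monday, so the first Sunday is October 7 and the fourth is October 28.
1 March 2030 is a Friday, so the first Monday is March 4 and the third is March 18.
12 March 2030 falls between 28 October 2029 and 18 March 2030, so daylight saving is in effect and Casvik Zone is at UTC+12:30.
12:30 Casvik Zone − 12h30m = 00:00 UTC.
1 October 2029 is a Monday, so the first Saturday is October 6 and the fourth is October 27.
1 February 2030 is a Friday, so Saturdays fall on 2, 9, 16, 23; the last is February 23.
At the standard offset (UTC−04:00), 00:00 UTC − 4h = 20:00 Bryell Coast standard time (rolling into the previous day, 11 March 2030).
The standard-time date in Bryell Coast, 11 March 2030, is outside the daylight-saving period (27 October 2029 – 23 February 2030), so Bryell Coast is on standard time, UTC−04:00.
00:00 UTC − 4h = 20:00 Bryell Coast (rolling into the previous day, 11 March 2030).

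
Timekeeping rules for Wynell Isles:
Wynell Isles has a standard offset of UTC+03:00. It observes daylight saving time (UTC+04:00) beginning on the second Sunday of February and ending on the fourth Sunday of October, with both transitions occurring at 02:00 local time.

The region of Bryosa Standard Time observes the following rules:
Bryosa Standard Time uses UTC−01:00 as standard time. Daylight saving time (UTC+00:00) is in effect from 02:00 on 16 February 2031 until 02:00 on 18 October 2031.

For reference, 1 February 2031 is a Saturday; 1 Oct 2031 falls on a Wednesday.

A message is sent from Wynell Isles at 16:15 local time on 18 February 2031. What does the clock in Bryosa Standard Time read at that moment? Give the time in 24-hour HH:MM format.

12:15

1 February 2031 is a Saturday, so the first Sunday is February 2 and the second is February 9.
1 October 2031 is a Wednesday, so the first Sunday is October 5 and the fourth is October 26.
18 February 2031 lies within the daylight-saving period (9 February – 26 October), so Wynell Isles is on daylight time, UTC+04:00.
16:15 Wynell Isles − 4h = 12:15 UTC.
At the standard offset (UTC−01:00), 12:15 UTC − 1h = 11:15 Bryosa Standard Time standard time.
Daylight saving runs 16 February – 18 October; the standard-time date in Bryosa Standard Time, 18 February 2031, is inside that window, so Bryosa Standard Time is at UTC+00:00.
12:15 UTC + 0h = 12:15 Bryosa Standard Time.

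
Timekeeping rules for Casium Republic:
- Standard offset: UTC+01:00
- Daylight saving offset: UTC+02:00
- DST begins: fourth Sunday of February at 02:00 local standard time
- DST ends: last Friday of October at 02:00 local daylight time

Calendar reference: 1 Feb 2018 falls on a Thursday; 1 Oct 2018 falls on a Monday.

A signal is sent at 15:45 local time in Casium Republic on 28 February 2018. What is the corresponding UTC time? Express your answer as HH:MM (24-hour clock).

1 February 2018 is a Thursday, so the first Sunday is February 4 and the fourth is February 25.
1 October 2018 is a Monday, so Fridays fall on 5, 12, 19, 26; the last is October 26.
28 February 2018 falls between 25 February and 26 October, so daylight saving is in effect and Casium Republic is at UTC+02:00.
15:45 local − 2h = 13:45 UTC.

13:45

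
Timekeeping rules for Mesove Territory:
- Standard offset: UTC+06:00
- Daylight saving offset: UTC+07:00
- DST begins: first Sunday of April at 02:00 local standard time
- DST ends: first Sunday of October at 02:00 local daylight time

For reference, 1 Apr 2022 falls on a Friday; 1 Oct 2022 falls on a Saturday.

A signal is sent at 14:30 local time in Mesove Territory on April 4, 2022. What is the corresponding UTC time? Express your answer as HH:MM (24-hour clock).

1 April 2022 is a Friday, so the first Sunday is April 3.
1 October 2022 is a Saturday, so the first Sunday is October 2.
Daylight saving runs 3 April – 2 October; April 4, 2022 is inside that window, so Mesove Territory is at UTC+07:00.
14:30 local − 7h = 07:30 UTC.

07:30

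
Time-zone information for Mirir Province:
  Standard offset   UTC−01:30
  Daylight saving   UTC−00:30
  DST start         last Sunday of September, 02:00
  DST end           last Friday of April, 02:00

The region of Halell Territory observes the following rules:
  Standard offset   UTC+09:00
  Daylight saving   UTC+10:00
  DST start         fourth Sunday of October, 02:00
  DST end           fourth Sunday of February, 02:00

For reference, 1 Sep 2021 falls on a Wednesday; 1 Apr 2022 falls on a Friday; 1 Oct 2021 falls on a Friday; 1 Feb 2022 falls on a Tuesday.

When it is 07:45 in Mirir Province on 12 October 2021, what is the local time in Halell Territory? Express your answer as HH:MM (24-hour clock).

17:15

1 September 2021 is a Wednesday, so Sundays fall on 5, 12, 19, 26; the last is September 26.
1 April 2022 is a Friday, so Fridays fall on 1, 8, 15, 22, 29; the last is April 29.
12 October 2021 falls between 26 September 2021 and 29 April 2022, so daylight saving is in effect and Mirir Province is at UTC−00:30.
07:45 Mirir Province + 0h30m = 08:15 UTC.
1 October 2021 is a Friday, so the first Sunday is October 3 and the fourth is October 24.
1 February 2022 is a Tuesday, so the first Sunday is February 6 and the fourth is February 27.
At the standard offset (UTC+09:00), 08:15 UTC + 9h = 17:15 Halell Territory standard time.
The standard-time date in Halell Territory, 12 October 2021, does not fall between 24 October 2021 and 27 February 2022, so daylight saving is not in effect and Halell Territory is at UTC+09:00.
08:15 UTC + 9h = 17:15 Halell Territory.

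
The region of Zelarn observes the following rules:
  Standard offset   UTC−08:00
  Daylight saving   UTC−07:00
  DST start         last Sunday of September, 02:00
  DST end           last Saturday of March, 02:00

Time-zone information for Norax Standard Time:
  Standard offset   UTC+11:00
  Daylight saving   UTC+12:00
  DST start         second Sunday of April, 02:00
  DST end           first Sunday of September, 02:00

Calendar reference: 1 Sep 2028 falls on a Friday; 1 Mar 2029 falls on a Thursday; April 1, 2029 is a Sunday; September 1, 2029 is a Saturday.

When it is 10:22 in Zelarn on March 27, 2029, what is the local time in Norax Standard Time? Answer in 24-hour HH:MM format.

04:22

1 September 2028 is a Friday, so Sundays fall on 3, 10, 17, 24; the last is September 24.
1 March 2029 is a Thursday, so Saturdays fall on 3, 10, 17, 24, 31; the last is March 31.
March 27, 2029 lies within the daylight-saving period (24 September 2028 – 31 March 2029), so Zelarn is on daylight time, UTC−07:00.
10:22 Zelarn + 7h = 17:22 UTC.
1 April 2029 is a Sunday, so the first Sunday is April 1 and the second is April 8.
1 September 2029 is a Saturday, so the first Sunday is September 2.
At the standard offset (UTC+11:00), 17:22 UTC + 11h = 04:22 Norax Standard Time standard time (rolling into the next day, 28 March 2029).
The standard-time date in Norax Standard Time, March 28, 2029, is outside the daylight-saving period (8 April – 2 September), so Norax Standard Time is on standard time, UTC+11:00.
17:22 UTC + 11h = 04:22 Norax Standard Time (rolling into the next day, 28 March 2029).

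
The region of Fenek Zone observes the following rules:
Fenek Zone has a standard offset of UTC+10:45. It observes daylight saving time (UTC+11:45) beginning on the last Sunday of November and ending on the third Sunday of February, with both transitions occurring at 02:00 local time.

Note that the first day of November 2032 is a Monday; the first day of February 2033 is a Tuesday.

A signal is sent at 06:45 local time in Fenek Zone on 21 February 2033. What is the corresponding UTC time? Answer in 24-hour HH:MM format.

1 November 2032 is a Monday, so Sundays fall on 7, 14, 21, 28; the last is November 28.
1 February 2033 is a Tuesday, so the first Sunday is February 6 and the third is February 20.
21 February 2033 does not fall between 28 November 2032 and 20 February 2033, so daylight saving is not in effect and Fenek Zone is at UTC+10:45.
06:45 local − 10h45m = 20:00 UTC (rolling into the previous day, 20 February 2033).

20:00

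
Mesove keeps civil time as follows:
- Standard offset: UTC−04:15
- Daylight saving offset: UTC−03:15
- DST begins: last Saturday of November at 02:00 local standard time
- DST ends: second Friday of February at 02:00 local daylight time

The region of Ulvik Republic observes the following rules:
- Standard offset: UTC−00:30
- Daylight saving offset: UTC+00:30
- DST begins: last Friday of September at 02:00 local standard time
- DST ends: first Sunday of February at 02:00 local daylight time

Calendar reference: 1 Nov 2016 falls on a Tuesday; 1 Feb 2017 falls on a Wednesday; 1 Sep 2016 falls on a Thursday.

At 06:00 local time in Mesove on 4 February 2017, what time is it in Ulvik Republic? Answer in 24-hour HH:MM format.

1 November 2016 is a Tuesday, so Saturdays fall on 5, 12, 19, 26; the last is November 26.
1 February 2017 is a Wednesday, so the first Friday is February 3 and the second is February 10.
Daylight saving runs 26 November 2016 – 10 February 2017; 4 February 2017 is inside that window, so Mesove is at UTC−03:15.
06:00 Mesove + 3h15m = 09:15 UTC.
1 September 2016 is a Thursday, so Fridays fall on 2, 9, 16, 23, 30; the last is September 30.
1 February 2017 is a Wednesday, so the first Sunday is February 5.
At the standard offset (UTC−00:30), 09:15 UTC − 0h30m = 08:45 Ulvik Republic standard time.
Daylight saving runs 30 September 2016 – 5 February 2017; the standard-time date in Ulvik Republic, 4 February 2017, is inside that window, so Ulvik Republic is at UTC+00:30.
09:15 UTC + 0h30m = 09:45 Ulvik Republic.

09:45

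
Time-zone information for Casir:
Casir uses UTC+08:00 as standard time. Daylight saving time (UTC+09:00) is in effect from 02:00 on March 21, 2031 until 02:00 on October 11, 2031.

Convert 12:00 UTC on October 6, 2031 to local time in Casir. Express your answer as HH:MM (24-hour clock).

At the standard offset (UTC+08:00), 12:00 UTC + 8h = 20:00 Casir standard time.
The standard-time date in Casir, October 6, 2031, falls between 21 March and 11 October, so daylight saving is in effect and Casir is at UTC+09:00.
12:00 UTC + 9h = 21:00 local.

21:00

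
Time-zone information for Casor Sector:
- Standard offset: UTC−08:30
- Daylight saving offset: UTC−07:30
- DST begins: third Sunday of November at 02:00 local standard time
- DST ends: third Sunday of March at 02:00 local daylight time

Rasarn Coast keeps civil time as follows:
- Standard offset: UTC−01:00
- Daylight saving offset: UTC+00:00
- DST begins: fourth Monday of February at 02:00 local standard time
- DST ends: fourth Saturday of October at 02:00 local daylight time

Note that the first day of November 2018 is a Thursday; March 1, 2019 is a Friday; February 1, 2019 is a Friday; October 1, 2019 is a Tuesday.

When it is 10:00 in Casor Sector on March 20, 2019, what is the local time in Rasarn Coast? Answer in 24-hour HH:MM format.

18:30

1 November 2018 is a Thursday, so the first Sunday is November 4 and the third is November 18.
1 March 2019 is a Friday, so the first Sunday is March 3 and the third is March 17.
Daylight saving runs 18 November 2018 – 17 March 2019; March 20, 2019 is outside that window, so Casor Sector is on standard time at UTC−08:30.
10:00 Casor Sector + 8h30m = 18:30 UTC.
1 February 2019 is a Friday, so the first Monday is February 4 and the fourth is February 25.
1 October 2019 is a Tuesday, so the first Saturday is October 5 and the fourth is October 26.
At the standard offset (UTC−01:00), 18:30 UTC − 1h = 17:30 Rasarn Coast standard time.
The standard-time date in Rasarn Coast, March 20, 2019, lies within the daylight-saving period (25 February – 26 October), so Rasarn Coast is on daylight time, UTC+00:00.
18:30 UTC + 0h = 18:30 Rasarn Coast.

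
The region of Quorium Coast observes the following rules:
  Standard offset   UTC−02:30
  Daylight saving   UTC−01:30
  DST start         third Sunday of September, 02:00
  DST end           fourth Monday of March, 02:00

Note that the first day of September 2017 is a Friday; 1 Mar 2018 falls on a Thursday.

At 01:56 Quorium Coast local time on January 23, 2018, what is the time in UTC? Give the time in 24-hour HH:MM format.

03:26

1 September 2017 is a Friday, so the first Sunday is September 3 and the third is September 17.
1 March 2018 is a Thursday, so the first Monday is March 5 and the fourth is March 26.
January 23, 2018 falls between 17 September 2017 and 26 March 2018, so daylight saving is in effect and Quorium Coast is at UTC−01:30.
01:56 local + 1h30m = 03:26 UTC.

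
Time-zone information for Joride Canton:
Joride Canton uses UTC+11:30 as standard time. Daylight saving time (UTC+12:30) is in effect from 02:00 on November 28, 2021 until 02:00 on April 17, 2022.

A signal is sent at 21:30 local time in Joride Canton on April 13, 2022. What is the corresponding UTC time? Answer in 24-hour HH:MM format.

09:00

April 13, 2022 falls between 28 November 2021 and 17 April 2022, so daylight saving is in effect and Joride Canton is at UTC+12:30.
21:30 local − 12h30m = 09:00 UTC.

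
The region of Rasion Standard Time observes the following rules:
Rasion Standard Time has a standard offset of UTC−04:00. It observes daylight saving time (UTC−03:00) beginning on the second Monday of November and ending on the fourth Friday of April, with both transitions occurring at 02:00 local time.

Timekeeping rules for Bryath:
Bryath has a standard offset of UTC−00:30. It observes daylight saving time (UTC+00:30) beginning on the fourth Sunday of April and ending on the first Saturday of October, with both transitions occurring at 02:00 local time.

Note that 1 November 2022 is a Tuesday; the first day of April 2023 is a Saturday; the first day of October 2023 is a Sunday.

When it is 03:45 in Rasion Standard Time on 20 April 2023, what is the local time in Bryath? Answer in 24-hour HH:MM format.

06:15

1 November 2022 is a Tuesday, so the first Monday is November 7 and the second is November 14.
1 April 2023 is a Saturday, so the first Friday is April 7 and the fourth is April 28.
20 April 2023 lies within the daylight-saving period (14 November 2022 – 28 April 2023), so Rasion Standard Time is on daylight time, UTC−03:00.
03:45 Rasion Standard Time + 3h = 06:45 UTC.
1 April 2023 is a Saturday, so the first Sunday is April 2 and the fourth is April 23.
1 October 2023 is a Sunday, so the first Saturday is October 7.
At the standard offset (UTC−00:30), 06:45 UTC − 0h30m = 06:15 Bryath standard time.
The standard-time date in Bryath, 20 April 2023, is outside the daylight-saving period (23 April – 7 October), so Bryath is on standard time, UTC−00:30.
06:45 UTC − 0h30m = 06:15 Bryath.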